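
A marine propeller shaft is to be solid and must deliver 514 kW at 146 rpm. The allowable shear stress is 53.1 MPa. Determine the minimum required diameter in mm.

148 mm

ω = 2π·146/60 = 15.29 rad/s, so T = P/ω = 514×10³ / 15.29 = 33620 N·m.
For a solid shaft τ_max = 16T/(πd³), so d = (16T/(π τ_allow))^(1/3) = (16·33620/(π·5.31×10^7))^(1/3) = 0.1477 m.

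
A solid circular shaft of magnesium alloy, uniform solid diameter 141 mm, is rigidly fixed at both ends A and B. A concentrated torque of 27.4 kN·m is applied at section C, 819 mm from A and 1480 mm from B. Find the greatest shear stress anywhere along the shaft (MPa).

With uniform GJ and both ends fixed, compatibility θ_AC = θ_CB gives T_A·a = T_B·b, together with T_A + T_B = T₀.
T_A = T₀·b/(a+b) = 27400·1480/2299 = 17640 N·m; T_B = 9761 N·m.
τ in each portion: τ_AC = 3.20×10^7 Pa, τ_CB = 1.77×10^7 Pa; maximum is in AC.
τ_max = T_AC·r/J = 17640·0.0705/3.88×10^-5 = 3.205×10^7 Pa.

32.0 MPa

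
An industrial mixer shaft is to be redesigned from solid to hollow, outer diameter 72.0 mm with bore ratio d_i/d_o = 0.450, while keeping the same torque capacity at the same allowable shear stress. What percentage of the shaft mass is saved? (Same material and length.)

18.0 %

Equal τ_max and T ⇒ the solid shaft needs d_s³ = d_o³(1−k⁴), so d_s = 72.0·(1−0.450⁴)^(1/3) = 71.00 mm.
Area ratio A_h/A_s = d_o²(1−k²)/d_s² = (1−k²)/(1−k⁴)^(2/3) = 0.8201.
Mass saving = 1 − 0.8201 = 18.0 %.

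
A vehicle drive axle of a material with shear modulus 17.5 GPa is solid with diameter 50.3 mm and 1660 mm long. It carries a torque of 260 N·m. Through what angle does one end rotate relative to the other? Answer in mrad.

J = πd⁴/32 = π(0.0503)⁴/32 = 6.285×10^-7 m⁴.
θ = T·L/(G·J) = 260.0 × 1.66 / (17.5×10⁹ × 6.285×10^-7) = 0.03924 rad.

39.2 mrad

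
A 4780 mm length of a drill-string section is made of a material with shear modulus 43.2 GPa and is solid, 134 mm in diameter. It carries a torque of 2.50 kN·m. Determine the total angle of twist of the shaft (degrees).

J = πd⁴/32 = π(0.134)⁴/32 = 3.165×10^-5 m⁴.
θ = T·L/(G·J) = 2500 × 4.78 / (43.2×10⁹ × 3.165×10^-5) = 8.739×10^-3 rad.

0.501°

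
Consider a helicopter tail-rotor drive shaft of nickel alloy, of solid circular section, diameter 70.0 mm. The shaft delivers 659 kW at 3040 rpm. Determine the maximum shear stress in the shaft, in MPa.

ω = 2π·3040/60 = 318.3 rad/s, so T = P/ω = 659×10³ / 318.3 = 2070 N·m.
J = πd⁴/32 = π(0.0700)⁴/32 = 2.357×10^-6 m⁴.
τ_max = T·r/J = 2070 × 0.0350 / 2.357×10^-6 = 3.074×10^7 Pa.

30.7 MPa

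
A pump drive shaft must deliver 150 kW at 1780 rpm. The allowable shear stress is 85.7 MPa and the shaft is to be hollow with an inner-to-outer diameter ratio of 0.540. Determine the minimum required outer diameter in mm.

ω = 2π·1780/60 = 186.4 rad/s, so T = P/ω = 150×10³ / 186.4 = 804.7 N·m.
For a hollow shaft with d_i/d_o = 0.540: τ_max = 16T/(π d_o³ (1−k⁴)), so d_o = [16T/(π τ_allow (1−k⁴))]^(1/3) = [16·804.7/(π·8.57×10^7·0.9150)]^(1/3) = 0.03739 m.

37.4 mm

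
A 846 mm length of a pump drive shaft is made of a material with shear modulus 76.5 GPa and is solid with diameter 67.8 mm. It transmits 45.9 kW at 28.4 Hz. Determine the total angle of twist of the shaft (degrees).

ω = 2π·28.4 = 178.4 rad/s, so T = P/ω = 45.9×10³ / 178.4 = 257.2 N·m.
J = πd⁴/32 = π(0.0678)⁴/32 = 2.075×10^-6 m⁴.
θ = T·L/(G·J) = 257.2 × 0.846 / (76.5×10⁹ × 2.075×10^-6) = 1.371×10^-3 rad.

0.0786°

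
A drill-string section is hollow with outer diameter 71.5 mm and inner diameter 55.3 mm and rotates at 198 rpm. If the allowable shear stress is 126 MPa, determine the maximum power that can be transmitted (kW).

J = π(d_o⁴ − d_i⁴)/32 = π(0.0715⁴ − 0.0553⁴)/32 = 1.648×10^-6 m⁴.
T_max = τ_allow·J/r = 1.26×10^8 × 1.648×10^-6 / 0.0357 = 5807 N·m.
ω = 2π·198/60 = 20.73 rad/s, so P_max = T_max·ω = 1.204×10^5 W.

120 kW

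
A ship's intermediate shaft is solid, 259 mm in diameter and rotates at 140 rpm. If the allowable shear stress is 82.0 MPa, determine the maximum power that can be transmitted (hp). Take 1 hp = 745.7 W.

5500 hp

J = πd⁴/32 = π(0.259)⁴/32 = 4.418×10^-4 m⁴.
T_max = τ_allow·J/r = 8.20×10^7 × 4.418×10^-4 / 0.130 = 279700 N·m.
ω = 2π·140/60 = 14.66 rad/s, so P_max = T_max·ω = 4.101×10^6 W.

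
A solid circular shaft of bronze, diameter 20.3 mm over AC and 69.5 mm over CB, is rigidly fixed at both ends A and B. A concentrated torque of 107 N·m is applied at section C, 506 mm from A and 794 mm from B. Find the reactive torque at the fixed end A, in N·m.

1.21 N·m

Compatibility: T_A·a/J_AC = T_B·b/J_CB with T_A + T_B = T₀.
J_AC = 1.67×10^-8 m⁴, J_CB = 2.29×10^-6 m⁴, so T_A = T₀·(J_AC/a)/((J_AC/a)+(J_CB/b)) = 1.208 N·m, T_B = 105.8 N·m.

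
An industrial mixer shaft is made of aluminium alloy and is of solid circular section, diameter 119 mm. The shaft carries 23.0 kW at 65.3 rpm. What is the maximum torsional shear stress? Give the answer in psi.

1470 psi

ω = 2π·65.3/60 = 6.838 rad/s, so T = P/ω = 23.0×10³ / 6.838 = 3363 N·m.
J = πd⁴/32 = π(0.119)⁴/32 = 1.969×10^-5 m⁴.
τ_max = T·r/J = 3363 × 0.0595 / 1.969×10^-5 = 1.017×10^7 Pa.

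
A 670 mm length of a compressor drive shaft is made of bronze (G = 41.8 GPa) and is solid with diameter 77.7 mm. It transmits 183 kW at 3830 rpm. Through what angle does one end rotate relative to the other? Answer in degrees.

0.117°

ω = 2π·3830/60 = 401.1 rad/s, so T = P/ω = 183×10³ / 401.1 = 456.3 N·m.
J = πd⁴/32 = π(0.0777)⁴/32 = 3.578×10^-6 m⁴.
θ = T·L/(G·J) = 456.3 × 0.670 / (41.8×10⁹ × 3.578×10^-6) = 2.044×10^-3 rad.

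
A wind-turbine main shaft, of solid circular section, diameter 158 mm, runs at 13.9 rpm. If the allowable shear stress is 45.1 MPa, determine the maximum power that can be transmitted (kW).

50.8 kW

J = πd⁴/32 = π(0.158)⁴/32 = 6.118×10^-5 m⁴.
T_max = τ_allow·J/r = 4.51×10^7 × 6.118×10^-5 / 0.0790 = 34930 N·m.
ω = 2π·13.9/60 = 1.456 rad/s, so P_max = T_max·ω = 5.084×10^4 W.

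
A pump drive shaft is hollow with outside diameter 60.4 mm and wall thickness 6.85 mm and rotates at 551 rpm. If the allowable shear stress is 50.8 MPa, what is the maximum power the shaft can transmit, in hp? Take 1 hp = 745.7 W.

J = π(d_o⁴ − d_i⁴)/32 = π(0.0604⁴ − 0.0467⁴)/32 = 8.397×10^-7 m⁴.
T_max = τ_allow·J/r = 5.08×10^7 × 8.397×10^-7 / 0.0302 = 1412 N·m.
ω = 2π·551/60 = 57.70 rad/s, so P_max = T_max·ω = 8.150×10^4 W.

109 hp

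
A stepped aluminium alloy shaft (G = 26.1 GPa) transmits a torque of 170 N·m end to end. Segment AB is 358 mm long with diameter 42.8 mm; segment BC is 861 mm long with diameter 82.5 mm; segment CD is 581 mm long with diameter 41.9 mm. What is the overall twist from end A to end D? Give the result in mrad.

20.8 mrad

J_AB = π(0.0428)⁴/32 = 3.29×10^-7 m⁴; J_BC = π(0.0825)⁴/32 = 4.55×10^-6 m⁴; J_CD = π(0.0419)⁴/32 = 3.03×10^-7 m⁴.
θ = (T/G)·Σ L_i/J_i = (170.0/26.1×10⁹)·(0.358/3.29×10^-7 + 0.861/4.55×10^-6 + 0.581/3.03×10^-7) = 0.02082 rad.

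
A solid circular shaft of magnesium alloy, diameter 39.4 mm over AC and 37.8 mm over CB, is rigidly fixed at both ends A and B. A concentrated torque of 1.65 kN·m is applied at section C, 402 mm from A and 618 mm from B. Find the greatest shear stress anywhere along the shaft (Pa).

8.86e7 Pa

Compatibility: T_A·a/J_AC = T_B·b/J_CB with T_A + T_B = T₀.
J_AC = 2.37×10^-7 m⁴, J_CB = 2.00×10^-7 m⁴, so T_A = T₀·(J_AC/a)/((J_AC/a)+(J_CB/b)) = 1064 N·m, T_B = 586.2 N·m.
τ in each portion: τ_AC = 8.86×10^7 Pa, τ_CB = 5.53×10^7 Pa; maximum is in AC.
τ_max = T_AC·r/J = 1064·0.0197/2.37×10^-7 = 8.858×10^7 Pa.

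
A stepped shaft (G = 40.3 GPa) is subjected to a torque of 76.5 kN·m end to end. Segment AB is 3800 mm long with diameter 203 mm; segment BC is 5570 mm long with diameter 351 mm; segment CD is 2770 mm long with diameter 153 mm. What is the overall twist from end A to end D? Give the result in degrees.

8.49°

J_AB = π(0.203)⁴/32 = 1.67×10^-4 m⁴; J_BC = π(0.351)⁴/32 = 1.49×10^-3 m⁴; J_CD = π(0.153)⁴/32 = 5.38×10^-5 m⁴.
θ = (T/G)·Σ L_i/J_i = (76500/40.3×10⁹)·(3.80/1.67×10^-4 + 5.57/1.49×10^-3 + 2.77/5.38×10^-5) = 0.1481 rad.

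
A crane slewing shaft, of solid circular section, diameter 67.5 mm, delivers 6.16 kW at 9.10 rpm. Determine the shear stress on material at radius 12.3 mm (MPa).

ω = 2π·9.10/60 = 0.9529 rad/s, so T = P/ω = 6.16×10³ / 0.9529 = 6464 N·m.
J = πd⁴/32 = π(0.0675)⁴/32 = 2.038×10^-6 m⁴.
Shear stress varies linearly with radius: τ = T·r/J = 6464 × 0.0123 / 2.038×10^-6 = 3.901×10^7 Pa.

39.0 MPa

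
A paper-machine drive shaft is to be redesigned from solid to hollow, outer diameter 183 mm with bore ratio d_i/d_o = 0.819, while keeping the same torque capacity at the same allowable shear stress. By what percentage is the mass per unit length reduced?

Equal τ_max and T ⇒ the solid shaft needs d_s³ = d_o³(1−k⁴), so d_s = 183·(1−0.819⁴)^(1/3) = 149.9 mm.
Area ratio A_h/A_s = d_o²(1−k²)/d_s² = (1−k²)/(1−k⁴)^(2/3) = 0.4904.
Mass saving = 1 − 0.4904 = 51.0 %.

51.0 %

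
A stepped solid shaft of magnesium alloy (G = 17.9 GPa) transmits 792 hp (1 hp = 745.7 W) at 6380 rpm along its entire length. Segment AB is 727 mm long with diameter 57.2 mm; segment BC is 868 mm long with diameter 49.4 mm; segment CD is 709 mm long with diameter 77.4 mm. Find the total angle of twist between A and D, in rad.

0.117 rad

ω = 2π·6380/60 = 668.1 rad/s, so T = P/ω = 792×745.7 / 668.1 = 884.0 N·m.
J_AB = π(0.0572)⁴/32 = 1.05×10^-6 m⁴; J_BC = π(0.0494)⁴/32 = 5.85×10^-7 m⁴; J_CD = π(0.0774)⁴/32 = 3.52×10^-6 m⁴.
θ = (T/G)·Σ L_i/J_i = (884.0/17.9×10⁹)·(0.727/1.05×10^-6 + 0.868/5.85×10^-7 + 0.709/3.52×10^-6) = 0.1174 rad.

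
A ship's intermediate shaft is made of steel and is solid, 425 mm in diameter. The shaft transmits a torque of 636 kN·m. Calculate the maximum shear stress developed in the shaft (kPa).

42200 kPa

J = πd⁴/32 = π(0.425)⁴/32 = 3.203×10^-3 m⁴.
τ_max = T·r/J = 636000 × 0.212 / 3.203×10^-3 = 4.219×10^7 Pa.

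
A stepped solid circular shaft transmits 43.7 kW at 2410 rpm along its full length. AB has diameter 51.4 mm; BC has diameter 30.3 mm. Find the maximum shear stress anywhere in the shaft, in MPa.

31.7 MPa

ω = 2π·2410/60 = 252.4 rad/s, so T = P/ω = 43.7×10³ / 252.4 = 173.2 N·m.
Under the same torque, τ_max = 16T/(πd³) is largest where d is smallest — segment BC (d = 30.3 mm).
τ_max = 16·173.2/(π·(0.0303)³) = 3.170×10^7 Pa.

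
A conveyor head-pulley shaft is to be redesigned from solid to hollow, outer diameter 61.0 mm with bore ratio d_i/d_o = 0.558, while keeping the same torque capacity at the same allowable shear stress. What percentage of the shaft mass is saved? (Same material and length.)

Equal τ_max and T ⇒ the solid shaft needs d_s³ = d_o³(1−k⁴), so d_s = 61.0·(1−0.558⁴)^(1/3) = 58.96 mm.
Area ratio A_h/A_s = d_o²(1−k²)/d_s² = (1−k²)/(1−k⁴)^(2/3) = 0.7371.
Mass saving = 1 − 0.7371 = 26.3 %.

26.3 %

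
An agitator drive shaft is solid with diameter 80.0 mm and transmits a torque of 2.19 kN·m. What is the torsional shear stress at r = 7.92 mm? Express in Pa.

4.31e6 Pa

J = πd⁴/32 = π(0.0800)⁴/32 = 4.021×10^-6 m⁴.
Shear stress varies linearly with radius: τ = T·r/J = 2190 × 0.00792 / 4.021×10^-6 = 4.313×10^6 Pa.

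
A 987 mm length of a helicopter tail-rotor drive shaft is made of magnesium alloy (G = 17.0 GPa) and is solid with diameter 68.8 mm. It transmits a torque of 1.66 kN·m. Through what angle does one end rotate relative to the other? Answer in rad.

J = πd⁴/32 = π(0.0688)⁴/32 = 2.200×10^-6 m⁴.
θ = T·L/(G·J) = 1660 × 0.987 / (17.0×10⁹ × 2.200×10^-6) = 0.04381 rad.

0.0438 rad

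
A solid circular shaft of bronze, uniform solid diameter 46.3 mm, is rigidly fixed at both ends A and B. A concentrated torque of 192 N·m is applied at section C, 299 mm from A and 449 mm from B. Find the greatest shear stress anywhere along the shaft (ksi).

With uniform GJ and both ends fixed, compatibility θ_AC = θ_CB gives T_A·a = T_B·b, together with T_A + T_B = T₀.
T_A = T₀·b/(a+b) = 192.0·449/748.0 = 115.3 N·m; T_B = 76.75 N·m.
τ in each portion: τ_AC = 5.91×10^6 Pa, τ_CB = 3.94×10^6 Pa; maximum is in AC.
τ_max = T_AC·r/J = 115.3·0.0231/4.51×10^-7 = 5.914×10^6 Pa.

0.858 ksi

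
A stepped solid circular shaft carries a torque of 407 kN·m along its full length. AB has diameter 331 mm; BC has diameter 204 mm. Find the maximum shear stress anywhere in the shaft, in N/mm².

244 N/mm²

Under the same torque, τ_max = 16T/(πd³) is largest where d is smallest — segment BC (d = 204 mm).
τ_max = 16·407000/(π·(0.204)³) = 2.442×10^8 Pa.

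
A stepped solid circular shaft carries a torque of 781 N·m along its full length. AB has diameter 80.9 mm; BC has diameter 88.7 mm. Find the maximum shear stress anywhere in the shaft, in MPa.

Under the same torque, τ_max = 16T/(πd³) is largest where d is smallest — segment AB (d = 80.9 mm).
τ_max = 16·781.0/(π·(0.0809)³) = 7.512×10^6 Pa.

7.51 MPa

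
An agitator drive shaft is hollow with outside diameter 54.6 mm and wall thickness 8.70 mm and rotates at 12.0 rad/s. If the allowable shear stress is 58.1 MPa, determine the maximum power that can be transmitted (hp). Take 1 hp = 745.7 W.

J = π(d_o⁴ − d_i⁴)/32 = π(0.0546⁴ − 0.0372⁴)/32 = 6.845×10^-7 m⁴.
T_max = τ_allow·J/r = 5.81×10^7 × 6.845×10^-7 / 0.0273 = 1457 N·m.
ω = 12.0 rad/s, so P_max = T_max·ω = 1.748×10^4 W.

23.4 hp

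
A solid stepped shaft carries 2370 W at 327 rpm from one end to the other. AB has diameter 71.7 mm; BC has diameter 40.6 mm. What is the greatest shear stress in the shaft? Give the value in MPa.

5.27 MPa

ω = 2π·327/60 = 34.24 rad/s, so T = P/ω = 2370 / 34.24 = 69.21 N·m.
Under the same torque, τ_max = 16T/(πd³) is largest where d is smallest — segment BC (d = 40.6 mm).
τ_max = 16·69.21/(π·(0.0406)³) = 5.267×10^6 Pa.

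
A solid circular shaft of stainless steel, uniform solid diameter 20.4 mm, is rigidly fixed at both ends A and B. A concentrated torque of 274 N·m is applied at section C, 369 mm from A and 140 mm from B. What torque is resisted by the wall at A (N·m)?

With uniform GJ and both ends fixed, compatibility θ_AC = θ_CB gives T_A·a = T_B·b, together with T_A + T_B = T₀.
T_A = T₀·b/(a+b) = 274.0·140/509.0 = 75.36 N·m; T_B = 198.6 N·m.

75.4 N·m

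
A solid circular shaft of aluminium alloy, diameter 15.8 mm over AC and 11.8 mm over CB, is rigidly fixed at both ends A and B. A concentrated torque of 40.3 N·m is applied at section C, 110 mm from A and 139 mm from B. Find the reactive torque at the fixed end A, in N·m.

32.3 N·m

Compatibility: T_A·a/J_AC = T_B·b/J_CB with T_A + T_B = T₀.
J_AC = 6.12×10^-9 m⁴, J_CB = 1.90×10^-9 m⁴, so T_A = T₀·(J_AC/a)/((J_AC/a)+(J_CB/b)) = 32.34 N·m, T_B = 7.962 N·m.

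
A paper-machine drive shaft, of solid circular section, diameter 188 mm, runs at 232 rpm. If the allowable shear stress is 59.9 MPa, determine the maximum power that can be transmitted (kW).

1900 kW

J = πd⁴/32 = π(0.188)⁴/32 = 1.226×10^-4 m⁴.
T_max = τ_allow·J/r = 5.99×10^7 × 1.226×10^-4 / 0.0940 = 78150 N·m.
ω = 2π·232/60 = 24.29 rad/s, so P_max = T_max·ω = 1.899×10^6 W.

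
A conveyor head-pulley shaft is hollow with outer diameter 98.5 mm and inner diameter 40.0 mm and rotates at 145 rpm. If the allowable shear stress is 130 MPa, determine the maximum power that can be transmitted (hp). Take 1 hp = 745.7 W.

483 hp

J = π(d_o⁴ − d_i⁴)/32 = π(0.0985⁴ − 0.0400⁴)/32 = 8.990×10^-6 m⁴.
T_max = τ_allow·J/r = 1.30×10^8 × 8.990×10^-6 / 0.0493 = 23730 N·m.
ω = 2π·145/60 = 15.18 rad/s, so P_max = T_max·ω = 3.603×10^5 W.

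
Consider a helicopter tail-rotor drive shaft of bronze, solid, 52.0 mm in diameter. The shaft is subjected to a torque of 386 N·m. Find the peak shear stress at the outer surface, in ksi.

2.03 ksi

J = πd⁴/32 = π(0.0520)⁴/32 = 7.178×10^-7 m⁴.
τ_max = T·r/J = 386.0 × 0.0260 / 7.178×10^-7 = 1.398×10^7 Pa.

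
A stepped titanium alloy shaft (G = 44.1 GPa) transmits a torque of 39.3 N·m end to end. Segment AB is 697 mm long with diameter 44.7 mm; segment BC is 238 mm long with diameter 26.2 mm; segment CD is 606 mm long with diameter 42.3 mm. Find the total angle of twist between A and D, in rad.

0.00789 rad

J_AB = π(0.0447)⁴/32 = 3.92×10^-7 m⁴; J_BC = π(0.0262)⁴/32 = 4.63×10^-8 m⁴; J_CD = π(0.0423)⁴/32 = 3.14×10^-7 m⁴.
θ = (T/G)·Σ L_i/J_i = (39.30/44.1×10⁹)·(0.697/3.92×10^-7 + 0.238/4.63×10^-8 + 0.606/3.14×10^-7) = 7.888×10^-3 rad.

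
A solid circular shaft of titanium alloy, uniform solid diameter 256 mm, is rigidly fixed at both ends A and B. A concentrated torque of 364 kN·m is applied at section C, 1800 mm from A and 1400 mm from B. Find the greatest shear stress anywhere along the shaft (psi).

With uniform GJ and both ends fixed, compatibility θ_AC = θ_CB gives T_A·a = T_B·b, together with T_A + T_B = T₀.
T_A = T₀·b/(a+b) = 364000·1400/3200 = 159200 N·m; T_B = 204800 N·m.
τ in each portion: τ_AC = 4.83×10^7 Pa, τ_CB = 6.22×10^7 Pa; maximum is in CB.
τ_max = T_CB·r/J = 204800·0.128/4.22×10^-4 = 6.215×10^7 Pa.

9010 psi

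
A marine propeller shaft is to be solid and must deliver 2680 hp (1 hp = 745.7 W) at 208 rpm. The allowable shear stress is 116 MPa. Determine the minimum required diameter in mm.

ω = 2π·208/60 = 21.78 rad/s, so T = P/ω = 2680×745.7 / 21.78 = 91750 N·m.
For a solid shaft τ_max = 16T/(πd³), so d = (16T/(π τ_allow))^(1/3) = (16·91750/(π·1.16×10^8))^(1/3) = 0.1591 m.

159 mm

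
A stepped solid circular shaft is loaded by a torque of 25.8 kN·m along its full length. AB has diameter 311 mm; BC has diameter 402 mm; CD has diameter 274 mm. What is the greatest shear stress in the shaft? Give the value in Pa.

6.39e6 Pa

Under the same torque, τ_max = 16T/(πd³) is largest where d is smallest — segment CD (d = 274 mm).
τ_max = 16·25800/(π·(0.274)³) = 6.388×10^6 Pa.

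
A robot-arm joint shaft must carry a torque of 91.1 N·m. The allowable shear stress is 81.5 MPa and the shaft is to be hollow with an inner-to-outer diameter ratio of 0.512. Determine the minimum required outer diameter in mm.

18.3 mm

For a hollow shaft with d_i/d_o = 0.512: τ_max = 16T/(π d_o³ (1−k⁴)), so d_o = [16T/(π τ_allow (1−k⁴))]^(1/3) = [16·91.10/(π·8.15×10^7·0.9313)]^(1/3) = 0.01828 m.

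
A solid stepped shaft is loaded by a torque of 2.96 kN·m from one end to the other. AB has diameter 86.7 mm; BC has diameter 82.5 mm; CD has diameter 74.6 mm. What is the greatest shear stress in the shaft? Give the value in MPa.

Under the same torque, τ_max = 16T/(πd³) is largest where d is smallest — segment CD (d = 74.6 mm).
τ_max = 16·2960/(π·(0.0746)³) = 3.631×10^7 Pa.

36.3 MPa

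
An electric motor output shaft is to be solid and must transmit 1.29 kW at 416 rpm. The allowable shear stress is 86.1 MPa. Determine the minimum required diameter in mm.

12.1 mm

ω = 2π·416/60 = 43.56 rad/s, so T = P/ω = 1.29×10³ / 43.56 = 29.61 N·m.
For a solid shaft τ_max = 16T/(πd³), so d = (16T/(π τ_allow))^(1/3) = (16·29.61/(π·8.61×10^7))^(1/3) = 0.01205 m.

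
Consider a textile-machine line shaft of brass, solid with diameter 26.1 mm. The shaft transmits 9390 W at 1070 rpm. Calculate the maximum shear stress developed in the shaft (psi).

3480 psi

ω = 2π·1070/60 = 112.1 rad/s, so T = P/ω = 9390 / 112.1 = 83.80 N·m.
J = πd⁴/32 = π(0.0261)⁴/32 = 4.556×10^-8 m⁴.
τ_max = T·r/J = 83.80 × 0.0131 / 4.556×10^-8 = 2.401×10^7 Pa.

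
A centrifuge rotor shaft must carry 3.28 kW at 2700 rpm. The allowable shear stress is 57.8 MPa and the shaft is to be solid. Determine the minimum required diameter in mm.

10.1 mm

ω = 2π·2700/60 = 282.7 rad/s, so T = P/ω = 3.28×10³ / 282.7 = 11.60 N·m.
For a solid shaft τ_max = 16T/(πd³), so d = (16T/(π τ_allow))^(1/3) = (16·11.60/(π·5.78×10^7))^(1/3) = 0.01007 m.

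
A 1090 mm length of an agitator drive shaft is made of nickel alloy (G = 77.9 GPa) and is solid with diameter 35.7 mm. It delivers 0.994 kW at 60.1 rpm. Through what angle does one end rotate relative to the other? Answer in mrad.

ω = 2π·60.1/60 = 6.294 rad/s, so T = P/ω = 0.994×10³ / 6.294 = 157.9 N·m.
J = πd⁴/32 = π(0.0357)⁴/32 = 1.595×10^-7 m⁴.
θ = T·L/(G·J) = 157.9 × 1.09 / (77.9×10⁹ × 1.595×10^-7) = 0.01386 rad.

13.9 mrad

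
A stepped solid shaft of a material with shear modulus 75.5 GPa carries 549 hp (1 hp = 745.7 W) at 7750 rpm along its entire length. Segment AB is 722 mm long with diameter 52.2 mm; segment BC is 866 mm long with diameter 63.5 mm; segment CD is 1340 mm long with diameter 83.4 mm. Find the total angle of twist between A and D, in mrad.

ω = 2π·7750/60 = 811.6 rad/s, so T = P/ω = 549×745.7 / 811.6 = 504.4 N·m.
J_AB = π(0.0522)⁴/32 = 7.29×10^-7 m⁴; J_BC = π(0.0635)⁴/32 = 1.60×10^-6 m⁴; J_CD = π(0.0834)⁴/32 = 4.75×10^-6 m⁴.
θ = (T/G)·Σ L_i/J_i = (504.4/75.5×10⁹)·(0.722/7.29×10^-7 + 0.866/1.60×10^-6 + 1.34/4.75×10^-6) = 0.01213 rad.

12.1 mrad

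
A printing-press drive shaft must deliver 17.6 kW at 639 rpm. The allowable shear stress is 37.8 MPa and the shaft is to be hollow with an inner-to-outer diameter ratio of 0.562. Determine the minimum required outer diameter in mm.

34.0 mm

ω = 2π·639/60 = 66.92 rad/s, so T = P/ω = 17.6×10³ / 66.92 = 263.0 N·m.
For a hollow shaft with d_i/d_o = 0.562: τ_max = 16T/(π d_o³ (1−k⁴)), so d_o = [16T/(π τ_allow (1−k⁴))]^(1/3) = [16·263.0/(π·3.78×10^7·0.9002)]^(1/3) = 0.03402 m.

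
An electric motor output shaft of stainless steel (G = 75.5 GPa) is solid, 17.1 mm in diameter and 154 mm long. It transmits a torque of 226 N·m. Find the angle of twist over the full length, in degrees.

J = πd⁴/32 = π(0.0171)⁴/32 = 8.394×10^-9 m⁴.
θ = T·L/(G·J) = 226.0 × 0.154 / (75.5×10⁹ × 8.394×10^-9) = 0.05492 rad.

3.15°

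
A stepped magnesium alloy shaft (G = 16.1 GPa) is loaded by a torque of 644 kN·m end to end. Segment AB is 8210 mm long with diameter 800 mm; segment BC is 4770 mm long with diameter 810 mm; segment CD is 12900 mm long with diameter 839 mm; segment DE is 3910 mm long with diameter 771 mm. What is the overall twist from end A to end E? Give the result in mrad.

J_AB = π(0.800)⁴/32 = 0.0402 m⁴; J_BC = π(0.810)⁴/32 = 0.0423 m⁴; J_CD = π(0.839)⁴/32 = 0.0486 m⁴; J_DE = π(0.771)⁴/32 = 0.0347 m⁴.
θ = (T/G)·Σ L_i/J_i = (644000/16.1×10⁹)·(8.21/0.0402 + 4.77/0.0423 + 12.9/0.0486 + 3.91/0.0347) = 0.02780 rad.

27.8 mrad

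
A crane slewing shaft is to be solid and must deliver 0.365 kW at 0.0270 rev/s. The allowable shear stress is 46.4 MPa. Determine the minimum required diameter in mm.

ω = 2π·0.0270 = 0.1696 rad/s, so T = P/ω = 0.365×10³ / 0.1696 = 2152 N·m.
For a solid shaft τ_max = 16T/(πd³), so d = (16T/(π τ_allow))^(1/3) = (16·2152/(π·4.64×10^7))^(1/3) = 0.06181 m.

61.8 mm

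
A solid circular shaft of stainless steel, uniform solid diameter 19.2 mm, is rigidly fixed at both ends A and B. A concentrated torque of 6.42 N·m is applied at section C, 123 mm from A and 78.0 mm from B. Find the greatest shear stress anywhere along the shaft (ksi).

With uniform GJ and both ends fixed, compatibility θ_AC = θ_CB gives T_A·a = T_B·b, together with T_A + T_B = T₀.
T_A = T₀·b/(a+b) = 6.420·78.0/201.0 = 2.491 N·m; T_B = 3.929 N·m.
τ in each portion: τ_AC = 1.79×10^6 Pa, τ_CB = 2.83×10^6 Pa; maximum is in CB.
τ_max = T_CB·r/J = 3.929·0.00960/1.33×10^-8 = 2.827×10^6 Pa.

0.410 ksi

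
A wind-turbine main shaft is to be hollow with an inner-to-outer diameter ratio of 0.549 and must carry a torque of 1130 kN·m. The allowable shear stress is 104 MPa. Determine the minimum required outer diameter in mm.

393 mm

For a hollow shaft with d_i/d_o = 0.549: τ_max = 16T/(π d_o³ (1−k⁴)), so d_o = [16T/(π τ_allow (1−k⁴))]^(1/3) = [16·1.130e6/(π·1.04×10^8·0.9092)]^(1/3) = 0.3934 m.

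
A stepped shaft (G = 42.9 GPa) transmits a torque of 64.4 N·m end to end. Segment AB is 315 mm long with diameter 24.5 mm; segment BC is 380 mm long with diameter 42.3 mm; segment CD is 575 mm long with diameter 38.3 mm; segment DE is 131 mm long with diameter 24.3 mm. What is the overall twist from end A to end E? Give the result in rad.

J_AB = π(0.0245)⁴/32 = 3.54×10^-8 m⁴; J_BC = π(0.0423)⁴/32 = 3.14×10^-7 m⁴; J_CD = π(0.0383)⁴/32 = 2.11×10^-7 m⁴; J_DE = π(0.0243)⁴/32 = 3.42×10^-8 m⁴.
θ = (T/G)·Σ L_i/J_i = (64.40/42.9×10⁹)·(0.315/3.54×10^-8 + 0.380/3.14×10^-7 + 0.575/2.11×10^-7 + 0.131/3.42×10^-8) = 0.02501 rad.

0.0250 rad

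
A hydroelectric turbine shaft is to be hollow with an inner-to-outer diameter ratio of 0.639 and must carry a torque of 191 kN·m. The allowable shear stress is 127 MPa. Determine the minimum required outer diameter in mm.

For a hollow shaft with d_i/d_o = 0.639: τ_max = 16T/(π d_o³ (1−k⁴)), so d_o = [16T/(π τ_allow (1−k⁴))]^(1/3) = [16·191000/(π·1.27×10^8·0.8333)]^(1/3) = 0.2095 m.

209 mm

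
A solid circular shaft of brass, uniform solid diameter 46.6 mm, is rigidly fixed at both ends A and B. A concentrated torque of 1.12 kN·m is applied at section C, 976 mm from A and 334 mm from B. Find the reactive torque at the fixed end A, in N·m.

With uniform GJ and both ends fixed, compatibility θ_AC = θ_CB gives T_A·a = T_B·b, together with T_A + T_B = T₀.
T_A = T₀·b/(a+b) = 1120·334/1310 = 285.6 N·m; T_B = 834.4 N·m.

286 N·m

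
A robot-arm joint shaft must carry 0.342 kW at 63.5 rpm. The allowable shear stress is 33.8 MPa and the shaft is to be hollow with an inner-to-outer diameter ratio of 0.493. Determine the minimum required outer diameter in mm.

20.2 mm

ω = 2π·63.5/60 = 6.650 rad/s, so T = P/ω = 0.342×10³ / 6.650 = 51.43 N·m.
For a hollow shaft with d_i/d_o = 0.493: τ_max = 16T/(π d_o³ (1−k⁴)), so d_o = [16T/(π τ_allow (1−k⁴))]^(1/3) = [16·51.43/(π·3.38×10^7·0.9409)]^(1/3) = 0.02019 m.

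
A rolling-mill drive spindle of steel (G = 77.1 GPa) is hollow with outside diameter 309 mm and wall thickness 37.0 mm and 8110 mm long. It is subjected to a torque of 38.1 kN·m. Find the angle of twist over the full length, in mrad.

6.73 mrad

J = π(d_o⁴ − d_i⁴)/32 = π(0.309⁴ − 0.235⁴)/32 = 5.956×10^-4 m⁴.
θ = T·L/(G·J) = 38100 × 8.11 / (77.1×10⁹ × 5.956×10^-4) = 6.729×10^-3 rad.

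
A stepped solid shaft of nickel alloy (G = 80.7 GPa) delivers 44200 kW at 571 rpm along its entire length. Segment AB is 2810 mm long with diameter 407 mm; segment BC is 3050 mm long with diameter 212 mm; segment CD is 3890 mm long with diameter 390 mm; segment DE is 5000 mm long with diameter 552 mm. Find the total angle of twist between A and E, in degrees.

9.81°

ω = 2π·571/60 = 59.79 rad/s, so T = P/ω = 44200×10³ / 59.79 = 739200 N·m.
J_AB = π(0.407)⁴/32 = 2.69×10^-3 m⁴; J_BC = π(0.212)⁴/32 = 1.98×10^-4 m⁴; J_CD = π(0.390)⁴/32 = 2.27×10^-3 m⁴; J_DE = π(0.552)⁴/32 = 9.11×10^-3 m⁴.
θ = (T/G)·Σ L_i/J_i = (739200/80.7×10⁹)·(2.81/2.69×10^-3 + 3.05/1.98×10^-4 + 3.89/2.27×10^-3 + 5.00/9.11×10^-3) = 0.1711 rad.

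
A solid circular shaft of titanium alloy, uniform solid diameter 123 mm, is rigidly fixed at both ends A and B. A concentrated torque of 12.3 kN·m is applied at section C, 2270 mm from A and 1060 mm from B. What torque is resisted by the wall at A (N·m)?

3920 N·m

With uniform GJ and both ends fixed, compatibility θ_AC = θ_CB gives T_A·a = T_B·b, together with T_A + T_B = T₀.
T_A = T₀·b/(a+b) = 12300·1060/3330 = 3915 N·m; T_B = 8385 N·m.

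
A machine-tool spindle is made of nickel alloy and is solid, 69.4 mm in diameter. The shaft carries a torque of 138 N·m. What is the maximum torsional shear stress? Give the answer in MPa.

J = πd⁴/32 = π(0.0694)⁴/32 = 2.277×10^-6 m⁴.
τ_max = T·r/J = 138.0 × 0.0347 / 2.277×10^-6 = 2.103×10^6 Pa.

2.10 MPa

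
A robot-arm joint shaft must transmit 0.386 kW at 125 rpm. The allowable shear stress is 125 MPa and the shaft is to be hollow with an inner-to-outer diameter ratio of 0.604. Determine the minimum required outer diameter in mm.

11.1 mm

ω = 2π·125/60 = 13.09 rad/s, so T = P/ω = 0.386×10³ / 13.09 = 29.49 N·m.
For a hollow shaft with d_i/d_o = 0.604: τ_max = 16T/(π d_o³ (1−k⁴)), so d_o = [16T/(π τ_allow (1−k⁴))]^(1/3) = [16·29.49/(π·1.25×10^8·0.8669)]^(1/3) = 0.01115 m.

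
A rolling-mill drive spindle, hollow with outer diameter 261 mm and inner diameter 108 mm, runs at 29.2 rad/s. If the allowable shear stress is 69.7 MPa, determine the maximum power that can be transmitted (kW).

6900 kW

J = π(d_o⁴ − d_i⁴)/32 = π(0.261⁴ − 0.108⁴)/32 = 4.422×10^-4 m⁴.
T_max = τ_allow·J/r = 6.97×10^7 × 4.422×10^-4 / 0.131 = 236200 N·m.
ω = 29.2 rad/s, so P_max = T_max·ω = 6.897×10^6 W.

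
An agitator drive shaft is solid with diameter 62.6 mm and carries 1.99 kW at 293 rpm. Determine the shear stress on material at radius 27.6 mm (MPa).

1.19 MPa

ω = 2π·293/60 = 30.68 rad/s, so T = P/ω = 1.99×10³ / 30.68 = 64.86 N·m.
J = πd⁴/32 = π(0.0626)⁴/32 = 1.508×10^-6 m⁴.
Shear stress varies linearly with radius: τ = T·r/J = 64.86 × 0.0276 / 1.508×10^-6 = 1.187×10^6 Pa.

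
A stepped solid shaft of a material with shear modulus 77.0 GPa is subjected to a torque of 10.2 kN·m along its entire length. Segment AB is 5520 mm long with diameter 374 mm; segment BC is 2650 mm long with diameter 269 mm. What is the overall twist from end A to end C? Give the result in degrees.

J_AB = π(0.374)⁴/32 = 1.92×10^-3 m⁴; J_BC = π(0.269)⁴/32 = 5.14×10^-4 m⁴.
θ = (T/G)·Σ L_i/J_i = (10200/77.0×10⁹)·(5.52/1.92×10^-3 + 2.65/5.14×10^-4) = 1.064×10^-3 rad.

0.0609°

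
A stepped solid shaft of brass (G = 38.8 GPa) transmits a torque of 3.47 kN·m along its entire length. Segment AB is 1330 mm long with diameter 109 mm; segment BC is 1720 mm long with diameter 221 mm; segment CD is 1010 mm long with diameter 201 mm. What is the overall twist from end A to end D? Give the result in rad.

0.00980 rad

J_AB = π(0.109)⁴/32 = 1.39×10^-5 m⁴; J_BC = π(0.221)⁴/32 = 2.34×10^-4 m⁴; J_CD = π(0.201)⁴/32 = 1.60×10^-4 m⁴.
θ = (T/G)·Σ L_i/J_i = (3470/38.8×10⁹)·(1.33/1.39×10^-5 + 1.72/2.34×10^-4 + 1.01/1.60×10^-4) = 9.804×10^-3 rad.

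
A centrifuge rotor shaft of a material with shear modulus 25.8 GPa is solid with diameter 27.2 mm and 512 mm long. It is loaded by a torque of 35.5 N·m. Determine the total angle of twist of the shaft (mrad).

J = πd⁴/32 = π(0.0272)⁴/32 = 5.374×10^-8 m⁴.
θ = T·L/(G·J) = 35.50 × 0.512 / (25.8×10⁹ × 5.374×10^-8) = 0.01311 rad.

13.1 mrad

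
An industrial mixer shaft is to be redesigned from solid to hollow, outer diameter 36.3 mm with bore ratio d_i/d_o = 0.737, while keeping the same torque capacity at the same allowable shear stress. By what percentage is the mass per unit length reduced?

Equal τ_max and T ⇒ the solid shaft needs d_s³ = d_o³(1−k⁴), so d_s = 36.3·(1−0.737⁴)^(1/3) = 32.31 mm.
Area ratio A_h/A_s = d_o²(1−k²)/d_s² = (1−k²)/(1−k⁴)^(2/3) = 0.5767.
Mass saving = 1 − 0.5767 = 42.3 %.

42.3 %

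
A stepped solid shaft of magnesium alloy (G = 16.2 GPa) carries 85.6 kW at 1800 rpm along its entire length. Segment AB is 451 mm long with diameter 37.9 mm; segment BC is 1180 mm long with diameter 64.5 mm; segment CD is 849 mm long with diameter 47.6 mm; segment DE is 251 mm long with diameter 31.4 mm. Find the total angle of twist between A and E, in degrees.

11.6°

ω = 2π·1800/60 = 188.5 rad/s, so T = P/ω = 85.6×10³ / 188.5 = 454.1 N·m.
J_AB = π(0.0379)⁴/32 = 2.03×10^-7 m⁴; J_BC = π(0.0645)⁴/32 = 1.70×10^-6 m⁴; J_CD = π(0.0476)⁴/32 = 5.04×10^-7 m⁴; J_DE = π(0.0314)⁴/32 = 9.54×10^-8 m⁴.
θ = (T/G)·Σ L_i/J_i = (454.1/16.2×10⁹)·(0.451/2.03×10^-7 + 1.18/1.70×10^-6 + 0.849/5.04×10^-7 + 0.251/9.54×10^-8) = 0.2028 rad.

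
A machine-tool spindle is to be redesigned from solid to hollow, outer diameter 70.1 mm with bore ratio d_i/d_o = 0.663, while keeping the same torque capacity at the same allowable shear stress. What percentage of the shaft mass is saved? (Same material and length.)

Equal τ_max and T ⇒ the solid shaft needs d_s³ = d_o³(1−k⁴), so d_s = 70.1·(1−0.663⁴)^(1/3) = 65.26 mm.
Area ratio A_h/A_s = d_o²(1−k²)/d_s² = (1−k²)/(1−k⁴)^(2/3) = 0.6467.
Mass saving = 1 − 0.6467 = 35.3 %.

35.3 %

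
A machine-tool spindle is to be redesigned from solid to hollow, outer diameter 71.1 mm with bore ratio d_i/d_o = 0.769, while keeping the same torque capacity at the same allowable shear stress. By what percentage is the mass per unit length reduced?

45.6 %

Equal τ_max and T ⇒ the solid shaft needs d_s³ = d_o³(1−k⁴), so d_s = 71.1·(1−0.769⁴)^(1/3) = 61.60 mm.
Area ratio A_h/A_s = d_o²(1−k²)/d_s² = (1−k²)/(1−k⁴)^(2/3) = 0.5444.
Mass saving = 1 − 0.5444 = 45.6 %.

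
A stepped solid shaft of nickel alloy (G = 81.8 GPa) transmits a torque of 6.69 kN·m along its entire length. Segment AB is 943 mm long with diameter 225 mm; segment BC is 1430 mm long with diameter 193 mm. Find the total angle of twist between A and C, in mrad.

1.17 mrad

J_AB = π(0.225)⁴/32 = 2.52×10^-4 m⁴; J_BC = π(0.193)⁴/32 = 1.36×10^-4 m⁴.
θ = (T/G)·Σ L_i/J_i = (6690/81.8×10⁹)·(0.943/2.52×10^-4 + 1.43/1.36×10^-4) = 1.165×10^-3 rad.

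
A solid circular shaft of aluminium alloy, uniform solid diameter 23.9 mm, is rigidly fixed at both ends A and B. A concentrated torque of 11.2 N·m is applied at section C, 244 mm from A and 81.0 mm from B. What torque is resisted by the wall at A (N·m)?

With uniform GJ and both ends fixed, compatibility θ_AC = θ_CB gives T_A·a = T_B·b, together with T_A + T_B = T₀.
T_A = T₀·b/(a+b) = 11.20·81.0/325.0 = 2.791 N·m; T_B = 8.409 N·m.

2.79 N·m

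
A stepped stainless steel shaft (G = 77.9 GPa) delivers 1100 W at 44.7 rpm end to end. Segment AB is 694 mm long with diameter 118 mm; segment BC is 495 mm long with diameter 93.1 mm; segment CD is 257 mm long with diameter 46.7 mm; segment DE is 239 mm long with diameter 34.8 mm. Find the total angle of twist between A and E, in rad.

0.00698 rad

ω = 2π·44.7/60 = 4.681 rad/s, so T = P/ω = 1100 / 4.681 = 235.0 N·m.
J_AB = π(0.118)⁴/32 = 1.90×10^-5 m⁴; J_BC = π(0.0931)⁴/32 = 7.38×10^-6 m⁴; J_CD = π(0.0467)⁴/32 = 4.67×10^-7 m⁴; J_DE = π(0.0348)⁴/32 = 1.44×10^-7 m⁴.
θ = (T/G)·Σ L_i/J_i = (235.0/77.9×10⁹)·(0.694/1.90×10^-5 + 0.495/7.38×10^-6 + 0.257/4.67×10^-7 + 0.239/1.44×10^-7) = 6.980×10^-3 rad.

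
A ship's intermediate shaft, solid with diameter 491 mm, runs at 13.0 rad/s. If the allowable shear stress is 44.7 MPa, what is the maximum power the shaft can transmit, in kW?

J = πd⁴/32 = π(0.491)⁴/32 = 5.706×10^-3 m⁴.
T_max = τ_allow·J/r = 4.47×10^7 × 5.706×10^-3 / 0.245 = 1.039e6 N·m.
ω = 13.0 rad/s, so P_max = T_max·ω = 1.351×10^7 W.

13500 kW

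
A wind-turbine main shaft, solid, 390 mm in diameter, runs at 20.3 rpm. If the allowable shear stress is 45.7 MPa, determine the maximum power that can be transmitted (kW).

J = πd⁴/32 = π(0.390)⁴/32 = 2.271×10^-3 m⁴.
T_max = τ_allow·J/r = 4.57×10^7 × 2.271×10^-3 / 0.195 = 532300 N·m.
ω = 2π·20.3/60 = 2.126 rad/s, so P_max = T_max·ω = 1.132×10^6 W.

1130 kW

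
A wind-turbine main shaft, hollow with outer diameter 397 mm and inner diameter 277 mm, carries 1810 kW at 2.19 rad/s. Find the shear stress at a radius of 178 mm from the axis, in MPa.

ω = 2.19 rad/s, so T = P/ω = 1810×10³ / 2.190 = 826500 N·m.
J = π(d_o⁴ − d_i⁴)/32 = π(0.397⁴ − 0.277⁴)/32 = 1.861×10^-3 m⁴.
Shear stress varies linearly with radius: τ = T·r/J = 826500 × 0.178 / 1.861×10^-3 = 7.906×10^7 Pa.

79.1 MPa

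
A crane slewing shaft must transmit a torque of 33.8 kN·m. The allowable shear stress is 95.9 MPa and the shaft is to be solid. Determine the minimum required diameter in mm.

122 mm

For a solid shaft τ_max = 16T/(πd³), so d = (16T/(π τ_allow))^(1/3) = (16·33800/(π·9.59×10^7))^(1/3) = 0.1215 m.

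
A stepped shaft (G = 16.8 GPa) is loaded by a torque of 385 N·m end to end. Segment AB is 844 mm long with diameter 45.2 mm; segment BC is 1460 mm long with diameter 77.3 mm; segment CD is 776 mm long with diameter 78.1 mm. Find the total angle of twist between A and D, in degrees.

J_AB = π(0.0452)⁴/32 = 4.10×10^-7 m⁴; J_BC = π(0.0773)⁴/32 = 3.51×10^-6 m⁴; J_CD = π(0.0781)⁴/32 = 3.65×10^-6 m⁴.
θ = (T/G)·Σ L_i/J_i = (385.0/16.8×10⁹)·(0.844/4.10×10^-7 + 1.46/3.51×10^-6 + 0.776/3.65×10^-6) = 0.06161 rad.

3.53°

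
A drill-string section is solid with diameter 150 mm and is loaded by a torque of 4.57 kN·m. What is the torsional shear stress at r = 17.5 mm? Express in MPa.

1.61 MPa

J = πd⁴/32 = π(0.150)⁴/32 = 4.970×10^-5 m⁴.
Shear stress varies linearly with radius: τ = T·r/J = 4570 × 0.0175 / 4.970×10^-5 = 1.609×10^6 Pa.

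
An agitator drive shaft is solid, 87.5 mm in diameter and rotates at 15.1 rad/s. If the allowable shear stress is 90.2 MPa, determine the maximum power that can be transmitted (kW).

179 kW

J = πd⁴/32 = π(0.0875)⁴/32 = 5.755×10^-6 m⁴.
T_max = τ_allow·J/r = 9.02×10^7 × 5.755×10^-6 / 0.0437 = 11860 N·m.
ω = 15.1 rad/s, so P_max = T_max·ω = 1.792×10^5 W.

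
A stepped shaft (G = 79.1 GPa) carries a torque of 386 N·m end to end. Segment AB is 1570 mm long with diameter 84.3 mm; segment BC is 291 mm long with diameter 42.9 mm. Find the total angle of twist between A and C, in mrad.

J_AB = π(0.0843)⁴/32 = 4.96×10^-6 m⁴; J_BC = π(0.0429)⁴/32 = 3.33×10^-7 m⁴.
θ = (T/G)·Σ L_i/J_i = (386.0/79.1×10⁹)·(1.57/4.96×10^-6 + 0.291/3.33×10^-7) = 5.816×10^-3 rad.

5.82 mrad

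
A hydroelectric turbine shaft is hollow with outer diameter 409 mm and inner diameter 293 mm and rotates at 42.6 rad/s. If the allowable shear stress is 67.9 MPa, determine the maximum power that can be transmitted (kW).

J = π(d_o⁴ − d_i⁴)/32 = π(0.409⁴ − 0.293⁴)/32 = 2.024×10^-3 m⁴.
T_max = τ_allow·J/r = 6.79×10^7 × 2.024×10^-3 / 0.204 = 671900 N·m.
ω = 42.6 rad/s, so P_max = T_max·ω = 2.862×10^7 W.

28600 kW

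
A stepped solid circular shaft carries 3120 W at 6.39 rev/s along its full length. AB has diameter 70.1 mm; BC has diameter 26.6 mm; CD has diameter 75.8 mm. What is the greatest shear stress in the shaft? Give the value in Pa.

2.10e7 Pa

ω = 2π·6.39 = 40.15 rad/s, so T = P/ω = 3120 / 40.15 = 77.71 N·m.
Under the same torque, τ_max = 16T/(πd³) is largest where d is smallest — segment BC (d = 26.6 mm).
τ_max = 16·77.71/(π·(0.0266)³) = 2.103×10^7 Pa.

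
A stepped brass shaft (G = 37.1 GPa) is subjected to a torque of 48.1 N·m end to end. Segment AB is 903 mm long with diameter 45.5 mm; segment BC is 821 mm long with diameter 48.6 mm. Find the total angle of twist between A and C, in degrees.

0.271°

J_AB = π(0.0455)⁴/32 = 4.21×10^-7 m⁴; J_BC = π(0.0486)⁴/32 = 5.48×10^-7 m⁴.
θ = (T/G)·Σ L_i/J_i = (48.10/37.1×10⁹)·(0.903/4.21×10^-7 + 0.821/5.48×10^-7) = 4.726×10^-3 rad.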